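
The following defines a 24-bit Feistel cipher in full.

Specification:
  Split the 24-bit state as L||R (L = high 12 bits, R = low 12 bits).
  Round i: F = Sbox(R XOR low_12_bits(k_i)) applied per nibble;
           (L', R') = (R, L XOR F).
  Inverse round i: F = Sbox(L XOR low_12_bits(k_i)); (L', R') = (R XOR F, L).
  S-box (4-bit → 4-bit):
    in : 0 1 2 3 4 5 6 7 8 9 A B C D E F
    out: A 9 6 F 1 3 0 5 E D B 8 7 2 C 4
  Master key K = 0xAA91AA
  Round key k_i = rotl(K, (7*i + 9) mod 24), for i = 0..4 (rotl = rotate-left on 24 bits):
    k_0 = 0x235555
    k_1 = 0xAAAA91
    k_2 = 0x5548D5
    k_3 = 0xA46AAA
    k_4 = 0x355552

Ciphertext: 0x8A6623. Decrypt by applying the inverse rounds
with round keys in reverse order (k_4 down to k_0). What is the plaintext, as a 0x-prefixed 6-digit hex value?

0x4419E1

s_0 = ciphertext = 0x8A6623
s_1 = InvRound(s_0, k_4) = 0x4628A6
s_2 = InvRound(s_1, k_3) = 0x4D8462
s_3 = InvRound(s_2, k_2) = 0x3C04D8
s_4 = InvRound(s_3, k_1) = 0x9E13C0
s_5 = InvRound(s_4, k_0) = 0x4419E1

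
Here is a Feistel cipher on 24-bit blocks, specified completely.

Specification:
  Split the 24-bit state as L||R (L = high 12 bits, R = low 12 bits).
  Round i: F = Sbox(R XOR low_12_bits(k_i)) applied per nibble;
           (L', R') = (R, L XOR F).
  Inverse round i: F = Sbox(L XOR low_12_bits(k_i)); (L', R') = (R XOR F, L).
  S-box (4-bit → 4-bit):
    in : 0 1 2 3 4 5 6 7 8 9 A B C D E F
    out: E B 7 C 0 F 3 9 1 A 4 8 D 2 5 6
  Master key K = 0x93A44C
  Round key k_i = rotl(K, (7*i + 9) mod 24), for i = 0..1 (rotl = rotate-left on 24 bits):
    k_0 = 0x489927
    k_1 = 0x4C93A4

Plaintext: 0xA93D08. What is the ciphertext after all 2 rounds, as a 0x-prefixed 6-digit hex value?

s_0 = plaintext = 0xA93D08
s_1 = Round(s_0, k_0) = 0xD08AE5
s_2 = Round(s_1, k_1) = 0xAE5703

0xAE5703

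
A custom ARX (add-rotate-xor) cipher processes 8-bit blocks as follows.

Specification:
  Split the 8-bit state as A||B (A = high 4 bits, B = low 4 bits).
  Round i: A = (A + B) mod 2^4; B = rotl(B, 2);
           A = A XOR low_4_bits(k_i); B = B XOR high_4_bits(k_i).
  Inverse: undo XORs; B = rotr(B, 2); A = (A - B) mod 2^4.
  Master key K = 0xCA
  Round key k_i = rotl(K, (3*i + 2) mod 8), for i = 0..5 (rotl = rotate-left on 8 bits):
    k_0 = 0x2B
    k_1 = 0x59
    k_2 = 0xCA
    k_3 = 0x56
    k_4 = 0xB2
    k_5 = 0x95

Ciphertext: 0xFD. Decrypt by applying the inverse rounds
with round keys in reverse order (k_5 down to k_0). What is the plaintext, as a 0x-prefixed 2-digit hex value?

s_0 = ciphertext = 0xFD
s_1 = InvRound(s_0, k_5) = 0x91
s_2 = InvRound(s_1, k_4) = 0x1A
s_3 = InvRound(s_2, k_3) = 0x8F
s_4 = InvRound(s_3, k_2) = 0x6C
s_5 = InvRound(s_4, k_1) = 0x96
s_6 = InvRound(s_5, k_0) = 0x11

0x11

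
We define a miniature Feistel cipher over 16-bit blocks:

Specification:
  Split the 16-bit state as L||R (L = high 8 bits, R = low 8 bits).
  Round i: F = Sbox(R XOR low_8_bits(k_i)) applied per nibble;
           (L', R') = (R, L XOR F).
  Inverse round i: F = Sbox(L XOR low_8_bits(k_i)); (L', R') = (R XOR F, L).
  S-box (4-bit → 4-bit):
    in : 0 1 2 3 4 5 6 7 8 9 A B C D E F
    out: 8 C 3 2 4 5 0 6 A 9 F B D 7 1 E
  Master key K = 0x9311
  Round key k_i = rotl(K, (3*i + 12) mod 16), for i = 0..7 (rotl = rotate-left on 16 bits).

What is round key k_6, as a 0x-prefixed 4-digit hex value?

0x64C4

K = 0x9311
k_0 = rotl(K, (3*0+12) mod 16) = rotl(K, 12) = 0x1931
k_1 = rotl(K, (3*1+12) mod 16) = rotl(K, 15) = 0xC988
k_2 = rotl(K, (3*2+12) mod 16) = rotl(K, 2) = 0x4C46
k_3 = rotl(K, (3*3+12) mod 16) = rotl(K, 5) = 0x6232
k_4 = rotl(K, (3*4+12) mod 16) = rotl(K, 8) = 0x1193
k_5 = rotl(K, (3*5+12) mod 16) = rotl(K, 11) = 0x8C98
k_6 = rotl(K, (3*6+12) mod 16) = rotl(K, 14) = 0x64C4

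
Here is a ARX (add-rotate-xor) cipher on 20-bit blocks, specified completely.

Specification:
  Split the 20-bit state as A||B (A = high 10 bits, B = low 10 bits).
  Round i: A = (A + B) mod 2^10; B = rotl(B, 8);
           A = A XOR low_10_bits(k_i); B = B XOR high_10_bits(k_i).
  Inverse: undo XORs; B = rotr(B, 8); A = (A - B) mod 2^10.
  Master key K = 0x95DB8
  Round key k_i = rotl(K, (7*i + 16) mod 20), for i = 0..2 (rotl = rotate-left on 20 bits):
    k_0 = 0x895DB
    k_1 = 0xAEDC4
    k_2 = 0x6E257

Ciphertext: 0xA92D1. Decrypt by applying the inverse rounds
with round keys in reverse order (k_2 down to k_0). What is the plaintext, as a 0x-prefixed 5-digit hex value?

0x9D15A

s_0 = ciphertext = 0xA92D1
s_1 = InvRound(s_0, k_2) = 0xD31A7
s_2 = InvRound(s_1, k_1) = 0x85473
s_3 = InvRound(s_2, k_0) = 0x9D15A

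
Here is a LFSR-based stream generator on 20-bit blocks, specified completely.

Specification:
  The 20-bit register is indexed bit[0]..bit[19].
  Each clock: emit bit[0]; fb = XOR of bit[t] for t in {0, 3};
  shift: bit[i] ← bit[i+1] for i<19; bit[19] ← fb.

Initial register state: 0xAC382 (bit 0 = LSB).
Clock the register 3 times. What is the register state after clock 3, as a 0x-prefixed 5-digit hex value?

0x55870

reg_0 = 0xAC382
clock 1: out=0, reg = 0x561C1
clock 2: out=1, reg = 0xAB0E0
clock 3: out=0, reg = 0x55870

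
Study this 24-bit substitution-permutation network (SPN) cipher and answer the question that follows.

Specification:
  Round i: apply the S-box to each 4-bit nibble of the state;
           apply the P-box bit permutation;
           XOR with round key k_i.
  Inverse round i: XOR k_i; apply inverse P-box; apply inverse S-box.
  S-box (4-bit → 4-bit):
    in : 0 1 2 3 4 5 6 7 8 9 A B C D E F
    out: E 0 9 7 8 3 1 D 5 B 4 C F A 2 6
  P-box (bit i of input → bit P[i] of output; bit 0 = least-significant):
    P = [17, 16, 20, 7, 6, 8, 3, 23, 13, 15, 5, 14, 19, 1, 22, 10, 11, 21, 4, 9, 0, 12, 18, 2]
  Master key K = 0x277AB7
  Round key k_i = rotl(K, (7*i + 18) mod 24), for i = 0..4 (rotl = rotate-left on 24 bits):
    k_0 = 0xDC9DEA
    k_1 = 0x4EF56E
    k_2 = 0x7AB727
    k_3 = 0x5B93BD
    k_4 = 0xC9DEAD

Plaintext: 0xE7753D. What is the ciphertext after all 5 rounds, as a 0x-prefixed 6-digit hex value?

s_0 = plaintext = 0xE7753D
s_1 = Round(s_0, k_0) = 0x952232
s_2 = Round(s_1, k_1) = 0x6488A3
s_3 = Round(s_2, k_2) = 0x21950E
s_4 = Round(s_3, k_3) = 0xD236B2
s_5 = Round(s_4, k_4) = 0x03E423

0x03E423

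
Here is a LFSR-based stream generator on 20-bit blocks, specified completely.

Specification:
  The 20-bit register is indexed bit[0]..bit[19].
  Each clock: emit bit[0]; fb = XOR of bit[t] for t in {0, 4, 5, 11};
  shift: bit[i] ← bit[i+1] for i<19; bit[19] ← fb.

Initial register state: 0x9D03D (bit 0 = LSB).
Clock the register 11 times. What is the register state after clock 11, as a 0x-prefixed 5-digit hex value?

reg_0 = 0x9D03D
clock 1: out=1, reg = 0xCE81E
clock 2: out=0, reg = 0x6740F
clock 3: out=1, reg = 0xB3A07
clock 4: out=1, reg = 0x59D03
clock 5: out=1, reg = 0x2CE81
clock 6: out=1, reg = 0x16740
clock 7: out=0, reg = 0x0B3A0
clock 8: out=0, reg = 0x859D0
clock 9: out=0, reg = 0x42CE8
clock 10: out=0, reg = 0x21674
clock 11: out=0, reg = 0x10B3A

0x10B3A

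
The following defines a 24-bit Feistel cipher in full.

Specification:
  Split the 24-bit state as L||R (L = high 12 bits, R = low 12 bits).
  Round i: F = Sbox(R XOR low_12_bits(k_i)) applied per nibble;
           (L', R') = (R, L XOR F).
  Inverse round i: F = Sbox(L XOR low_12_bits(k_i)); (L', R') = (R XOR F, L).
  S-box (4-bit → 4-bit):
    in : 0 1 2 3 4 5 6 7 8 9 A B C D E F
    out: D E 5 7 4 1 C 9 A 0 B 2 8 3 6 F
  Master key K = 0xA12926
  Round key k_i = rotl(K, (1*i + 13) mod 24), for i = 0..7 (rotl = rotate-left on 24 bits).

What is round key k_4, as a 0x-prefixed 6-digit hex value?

0x4D4252

K = 0xA12926
k_0 = rotl(K, (1*0+13) mod 24) = rotl(K, 13) = 0x24D425
k_1 = rotl(K, (1*1+13) mod 24) = rotl(K, 14) = 0x49A84A
k_2 = rotl(K, (1*2+13) mod 24) = rotl(K, 15) = 0x935094
k_3 = rotl(K, (1*3+13) mod 24) = rotl(K, 16) = 0x26A129
k_4 = rotl(K, (1*4+13) mod 24) = rotl(K, 17) = 0x4D4252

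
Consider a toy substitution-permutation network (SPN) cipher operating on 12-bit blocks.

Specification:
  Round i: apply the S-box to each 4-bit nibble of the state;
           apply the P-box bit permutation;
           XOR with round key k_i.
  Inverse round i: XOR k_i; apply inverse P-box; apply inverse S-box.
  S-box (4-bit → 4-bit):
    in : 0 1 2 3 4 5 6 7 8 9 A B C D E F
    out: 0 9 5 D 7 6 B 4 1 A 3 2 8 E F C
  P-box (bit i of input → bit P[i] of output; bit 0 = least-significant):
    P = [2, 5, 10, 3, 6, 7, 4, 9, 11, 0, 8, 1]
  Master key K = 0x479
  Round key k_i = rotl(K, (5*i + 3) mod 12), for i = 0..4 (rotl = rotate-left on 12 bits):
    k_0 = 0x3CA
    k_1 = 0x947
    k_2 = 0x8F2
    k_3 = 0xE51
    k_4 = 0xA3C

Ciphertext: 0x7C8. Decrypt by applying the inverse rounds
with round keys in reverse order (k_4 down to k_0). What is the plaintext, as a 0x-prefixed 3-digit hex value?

0x3B7

s_0 = ciphertext = 0x7C8
s_1 = InvRound(s_0, k_4) = 0x244
s_2 = InvRound(s_1, k_3) = 0xA72
s_3 = InvRound(s_2, k_2) = 0x090
s_4 = InvRound(s_3, k_1) = 0xE48
s_5 = InvRound(s_4, k_0) = 0x3B7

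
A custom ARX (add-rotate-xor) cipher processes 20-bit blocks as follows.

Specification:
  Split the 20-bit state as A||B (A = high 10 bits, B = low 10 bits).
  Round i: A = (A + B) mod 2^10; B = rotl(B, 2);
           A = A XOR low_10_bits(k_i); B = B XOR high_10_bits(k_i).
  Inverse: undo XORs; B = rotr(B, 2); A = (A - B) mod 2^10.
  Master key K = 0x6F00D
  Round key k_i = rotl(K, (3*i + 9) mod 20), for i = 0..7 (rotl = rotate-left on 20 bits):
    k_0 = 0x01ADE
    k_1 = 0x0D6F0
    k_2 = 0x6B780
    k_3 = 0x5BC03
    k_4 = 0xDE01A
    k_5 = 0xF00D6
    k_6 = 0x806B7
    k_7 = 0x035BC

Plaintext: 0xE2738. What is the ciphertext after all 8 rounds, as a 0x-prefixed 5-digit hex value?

s_0 = plaintext = 0xE2738
s_1 = Round(s_0, k_0) = 0x07CE5
s_2 = Round(s_1, k_1) = 0xFD3A1
s_3 = Round(s_2, k_2) = 0x0572A
s_4 = Round(s_3, k_3) = 0xCF1C4
s_5 = Round(s_4, k_4) = 0x46869
s_6 = Round(s_5, k_5) = 0x55664
s_7 = Round(s_6, k_6) = 0x43B93
s_8 = Round(s_7, k_7) = 0x47642

0x47642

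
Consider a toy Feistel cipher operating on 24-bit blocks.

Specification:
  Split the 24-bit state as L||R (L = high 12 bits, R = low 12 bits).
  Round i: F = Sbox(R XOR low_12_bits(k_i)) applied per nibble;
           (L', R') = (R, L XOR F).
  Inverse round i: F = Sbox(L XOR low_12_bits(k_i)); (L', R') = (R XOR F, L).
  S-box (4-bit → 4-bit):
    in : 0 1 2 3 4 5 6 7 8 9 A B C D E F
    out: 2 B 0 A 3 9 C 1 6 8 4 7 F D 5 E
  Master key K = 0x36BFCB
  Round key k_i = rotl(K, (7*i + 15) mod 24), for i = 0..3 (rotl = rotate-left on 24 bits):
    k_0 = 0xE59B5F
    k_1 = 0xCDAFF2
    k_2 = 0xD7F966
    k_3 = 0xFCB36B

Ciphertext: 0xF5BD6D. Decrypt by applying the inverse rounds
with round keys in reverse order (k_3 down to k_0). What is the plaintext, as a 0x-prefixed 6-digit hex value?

s_0 = ciphertext = 0xF5BD6D
s_1 = InvRound(s_0, k_3) = 0x2CFF5B
s_2 = InvRound(s_1, k_2) = 0x8132CF
s_3 = InvRound(s_2, k_1) = 0x394813
s_4 = InvRound(s_3, k_0) = 0xEE4394

0xEE4394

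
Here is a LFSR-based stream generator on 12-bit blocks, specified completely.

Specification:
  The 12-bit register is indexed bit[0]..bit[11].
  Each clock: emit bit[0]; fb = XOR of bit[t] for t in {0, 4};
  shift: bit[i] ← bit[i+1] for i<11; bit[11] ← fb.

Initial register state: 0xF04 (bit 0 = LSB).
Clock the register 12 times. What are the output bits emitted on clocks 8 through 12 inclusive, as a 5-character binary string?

reg_0 = 0xF04
clock 1: out=0, reg = 0x782
clock 2: out=0, reg = 0x3C1
clock 3: out=1, reg = 0x9E0
clock 4: out=0, reg = 0x4F0
clock 5: out=0, reg = 0xA78
clock 6: out=0, reg = 0xD3C
clock 7: out=0, reg = 0xE9E
clock 8: out=0, reg = 0xF4F
clock 9: out=1, reg = 0xFA7
clock 10: out=1, reg = 0xFD3
clock 11: out=1, reg = 0x7E9
clock 12: out=1, reg = 0xBF4

01111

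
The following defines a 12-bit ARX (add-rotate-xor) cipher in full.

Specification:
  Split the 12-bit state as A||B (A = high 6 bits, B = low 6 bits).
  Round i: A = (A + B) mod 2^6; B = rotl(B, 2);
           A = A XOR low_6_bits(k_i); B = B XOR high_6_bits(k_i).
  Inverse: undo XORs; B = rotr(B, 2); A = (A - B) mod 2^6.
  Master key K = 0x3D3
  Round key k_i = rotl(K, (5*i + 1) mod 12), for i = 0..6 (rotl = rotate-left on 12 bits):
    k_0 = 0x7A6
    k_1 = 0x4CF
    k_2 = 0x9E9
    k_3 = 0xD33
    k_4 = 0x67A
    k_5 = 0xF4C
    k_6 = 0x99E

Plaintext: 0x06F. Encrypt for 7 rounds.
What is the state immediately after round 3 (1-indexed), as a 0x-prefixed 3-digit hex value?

0x8E2

s_0 = plaintext = 0x06F
s_1 = Round(s_0, k_0) = 0x5A0
s_2 = Round(s_1, k_1) = 0xE51
s_3 = Round(s_2, k_2) = 0x8E2
s_4 = Round(s_3, k_3) = 0xDBE
s_5 = Round(s_4, k_4) = 0x3A2
s_6 = Round(s_5, k_5) = 0xF37
s_7 = Round(s_6, k_6) = 0xB79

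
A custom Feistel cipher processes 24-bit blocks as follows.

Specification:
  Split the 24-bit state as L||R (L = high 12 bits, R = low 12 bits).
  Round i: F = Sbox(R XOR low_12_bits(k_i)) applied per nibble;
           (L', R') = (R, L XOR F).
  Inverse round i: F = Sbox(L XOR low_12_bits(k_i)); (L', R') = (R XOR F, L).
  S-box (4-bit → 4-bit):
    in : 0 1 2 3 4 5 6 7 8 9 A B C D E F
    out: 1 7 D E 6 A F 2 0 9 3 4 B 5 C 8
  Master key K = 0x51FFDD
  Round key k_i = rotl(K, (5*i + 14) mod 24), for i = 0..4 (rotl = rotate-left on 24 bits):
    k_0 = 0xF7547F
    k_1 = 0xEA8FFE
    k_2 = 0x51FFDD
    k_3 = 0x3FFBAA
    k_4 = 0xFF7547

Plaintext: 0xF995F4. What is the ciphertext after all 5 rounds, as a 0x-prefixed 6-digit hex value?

0x9F038D

s_0 = plaintext = 0xF995F4
s_1 = Round(s_0, k_0) = 0x5F489D
s_2 = Round(s_1, k_1) = 0x89D70A
s_3 = Round(s_2, k_2) = 0x70A8CF
s_4 = Round(s_3, k_3) = 0x8CF9F0
s_5 = Round(s_4, k_4) = 0x9F038D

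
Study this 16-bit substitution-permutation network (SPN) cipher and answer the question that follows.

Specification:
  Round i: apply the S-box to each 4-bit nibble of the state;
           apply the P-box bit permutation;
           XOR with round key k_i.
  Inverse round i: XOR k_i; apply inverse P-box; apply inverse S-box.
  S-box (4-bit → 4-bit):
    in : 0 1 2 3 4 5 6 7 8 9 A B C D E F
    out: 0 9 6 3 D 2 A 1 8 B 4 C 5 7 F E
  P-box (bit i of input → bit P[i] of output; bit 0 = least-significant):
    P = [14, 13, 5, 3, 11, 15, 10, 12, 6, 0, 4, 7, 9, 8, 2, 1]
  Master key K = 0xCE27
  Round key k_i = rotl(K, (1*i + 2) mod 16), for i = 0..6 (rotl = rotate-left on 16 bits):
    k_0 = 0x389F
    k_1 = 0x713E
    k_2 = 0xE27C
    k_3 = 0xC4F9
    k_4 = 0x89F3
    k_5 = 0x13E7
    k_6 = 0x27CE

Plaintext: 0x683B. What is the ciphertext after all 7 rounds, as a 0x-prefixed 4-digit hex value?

s_0 = plaintext = 0x683B
s_1 = Round(s_0, k_0) = 0xB135
s_2 = Round(s_1, k_1) = 0xD9F8
s_3 = Round(s_2, k_2) = 0x75B1
s_4 = Round(s_3, k_3) = 0x92F0
s_5 = Round(s_4, k_4) = 0x1EE0
s_6 = Round(s_5, k_5) = 0x8D34
s_7 = Round(s_6, k_6) = 0xEFB5

0xEFB5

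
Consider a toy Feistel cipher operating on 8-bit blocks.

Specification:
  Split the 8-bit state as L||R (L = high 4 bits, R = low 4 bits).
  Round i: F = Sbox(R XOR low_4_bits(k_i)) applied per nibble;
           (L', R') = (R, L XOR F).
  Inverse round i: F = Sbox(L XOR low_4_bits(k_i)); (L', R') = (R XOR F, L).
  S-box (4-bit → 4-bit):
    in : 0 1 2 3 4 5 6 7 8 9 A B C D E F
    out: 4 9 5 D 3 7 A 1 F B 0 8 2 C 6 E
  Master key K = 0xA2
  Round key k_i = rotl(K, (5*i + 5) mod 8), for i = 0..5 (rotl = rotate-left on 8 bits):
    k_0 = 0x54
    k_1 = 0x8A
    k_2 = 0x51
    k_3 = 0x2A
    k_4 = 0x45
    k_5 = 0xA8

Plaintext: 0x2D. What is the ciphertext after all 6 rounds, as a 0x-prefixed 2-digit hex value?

s_0 = plaintext = 0x2D
s_1 = Round(s_0, k_0) = 0xD9
s_2 = Round(s_1, k_1) = 0x90
s_3 = Round(s_2, k_2) = 0x00
s_4 = Round(s_3, k_3) = 0x00
s_5 = Round(s_4, k_4) = 0x07
s_6 = Round(s_5, k_5) = 0x7E

0x7E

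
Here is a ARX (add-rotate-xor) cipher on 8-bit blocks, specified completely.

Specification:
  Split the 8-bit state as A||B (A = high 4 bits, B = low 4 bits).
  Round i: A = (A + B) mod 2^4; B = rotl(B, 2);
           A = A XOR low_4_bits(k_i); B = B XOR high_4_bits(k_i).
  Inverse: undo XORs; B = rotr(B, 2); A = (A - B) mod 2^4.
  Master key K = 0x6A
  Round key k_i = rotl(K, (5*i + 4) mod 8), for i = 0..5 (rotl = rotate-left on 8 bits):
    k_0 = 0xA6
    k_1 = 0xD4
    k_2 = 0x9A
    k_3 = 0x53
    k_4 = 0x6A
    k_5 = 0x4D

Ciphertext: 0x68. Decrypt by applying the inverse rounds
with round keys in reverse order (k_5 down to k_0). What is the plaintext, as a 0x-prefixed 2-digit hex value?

s_0 = ciphertext = 0x68
s_1 = InvRound(s_0, k_5) = 0x83
s_2 = InvRound(s_1, k_4) = 0xD5
s_3 = InvRound(s_2, k_3) = 0xE0
s_4 = InvRound(s_3, k_2) = 0xE6
s_5 = InvRound(s_4, k_1) = 0xCE
s_6 = InvRound(s_5, k_0) = 0x91

0x91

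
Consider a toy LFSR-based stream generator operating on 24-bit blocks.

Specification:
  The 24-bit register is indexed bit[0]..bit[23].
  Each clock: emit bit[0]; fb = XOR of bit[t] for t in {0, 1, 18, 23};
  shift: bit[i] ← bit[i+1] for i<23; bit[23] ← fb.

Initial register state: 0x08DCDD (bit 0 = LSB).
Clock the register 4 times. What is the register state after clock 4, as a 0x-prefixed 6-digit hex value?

reg_0 = 0x08DCDD
clock 1: out=1, reg = 0x846E6E
clock 2: out=0, reg = 0xC23737
clock 3: out=1, reg = 0xE11B9B
clock 4: out=1, reg = 0xF08DCD

0xF08DCD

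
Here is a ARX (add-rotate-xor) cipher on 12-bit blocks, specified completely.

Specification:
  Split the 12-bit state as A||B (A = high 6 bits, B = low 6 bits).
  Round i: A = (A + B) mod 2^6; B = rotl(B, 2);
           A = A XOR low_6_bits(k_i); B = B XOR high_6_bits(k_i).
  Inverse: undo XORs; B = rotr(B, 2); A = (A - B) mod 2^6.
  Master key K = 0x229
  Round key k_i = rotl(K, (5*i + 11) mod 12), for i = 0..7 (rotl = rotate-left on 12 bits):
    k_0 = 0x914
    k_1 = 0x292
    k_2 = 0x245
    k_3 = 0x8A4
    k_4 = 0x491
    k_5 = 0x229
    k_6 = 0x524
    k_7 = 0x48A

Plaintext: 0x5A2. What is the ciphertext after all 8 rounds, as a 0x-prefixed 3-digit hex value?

0x2BB

s_0 = plaintext = 0x5A2
s_1 = Round(s_0, k_0) = 0xB2E
s_2 = Round(s_1, k_1) = 0x230
s_3 = Round(s_2, k_2) = 0xF4A
s_4 = Round(s_3, k_3) = 0x8CA
s_5 = Round(s_4, k_4) = 0xF3A
s_6 = Round(s_5, k_5) = 0x7E3
s_7 = Round(s_6, k_6) = 0x99A
s_8 = Round(s_7, k_7) = 0x2BB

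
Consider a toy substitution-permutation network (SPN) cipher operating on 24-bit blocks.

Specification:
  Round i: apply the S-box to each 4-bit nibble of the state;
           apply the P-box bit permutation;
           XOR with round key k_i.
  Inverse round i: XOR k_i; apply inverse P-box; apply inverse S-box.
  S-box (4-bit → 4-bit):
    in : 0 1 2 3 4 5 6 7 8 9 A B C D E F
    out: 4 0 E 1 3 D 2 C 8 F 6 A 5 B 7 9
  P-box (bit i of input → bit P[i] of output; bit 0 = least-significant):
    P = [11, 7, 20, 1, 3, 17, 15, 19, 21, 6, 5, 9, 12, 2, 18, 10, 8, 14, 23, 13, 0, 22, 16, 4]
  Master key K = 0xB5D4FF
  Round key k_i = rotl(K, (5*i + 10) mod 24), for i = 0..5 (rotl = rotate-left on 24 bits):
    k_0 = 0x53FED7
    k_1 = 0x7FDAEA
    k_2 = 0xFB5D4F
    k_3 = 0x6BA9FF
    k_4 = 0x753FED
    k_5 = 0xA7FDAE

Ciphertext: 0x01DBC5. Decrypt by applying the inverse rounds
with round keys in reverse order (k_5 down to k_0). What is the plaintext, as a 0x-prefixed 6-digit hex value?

s_0 = ciphertext = 0x01DBC5
s_1 = InvRound(s_0, k_5) = 0x377948
s_2 = InvRound(s_1, k_4) = 0x46B766
s_3 = InvRound(s_2, k_3) = 0x515FF4
s_4 = InvRound(s_3, k_2) = 0xF015DB
s_5 = InvRound(s_4, k_1) = 0x5E7723
s_6 = InvRound(s_5, k_0) = 0x73AA74

0x73AA74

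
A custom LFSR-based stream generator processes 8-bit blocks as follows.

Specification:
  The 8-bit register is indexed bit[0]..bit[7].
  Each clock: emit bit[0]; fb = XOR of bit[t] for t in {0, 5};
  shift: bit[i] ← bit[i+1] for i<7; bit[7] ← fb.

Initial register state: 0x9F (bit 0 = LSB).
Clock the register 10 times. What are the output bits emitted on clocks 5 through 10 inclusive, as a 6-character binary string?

reg_0 = 0x9F
clock 1: out=1, reg = 0xCF
clock 2: out=1, reg = 0xE7
clock 3: out=1, reg = 0x73
clock 4: out=1, reg = 0x39
clock 5: out=1, reg = 0x1C
clock 6: out=0, reg = 0x0E
clock 7: out=0, reg = 0x07
clock 8: out=1, reg = 0x83
clock 9: out=1, reg = 0xC1
clock 10: out=1, reg = 0xE0

100111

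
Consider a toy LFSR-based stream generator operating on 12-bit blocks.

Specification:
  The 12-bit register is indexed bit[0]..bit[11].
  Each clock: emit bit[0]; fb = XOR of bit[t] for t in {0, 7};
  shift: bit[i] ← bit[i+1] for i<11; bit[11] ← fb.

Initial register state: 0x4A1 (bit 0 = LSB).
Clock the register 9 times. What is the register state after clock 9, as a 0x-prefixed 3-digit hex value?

0xD42

reg_0 = 0x4A1
clock 1: out=1, reg = 0x250
clock 2: out=0, reg = 0x128
clock 3: out=0, reg = 0x094
clock 4: out=0, reg = 0x84A
clock 5: out=0, reg = 0x425
clock 6: out=1, reg = 0xA12
clock 7: out=0, reg = 0x509
clock 8: out=1, reg = 0xA84
clock 9: out=0, reg = 0xD42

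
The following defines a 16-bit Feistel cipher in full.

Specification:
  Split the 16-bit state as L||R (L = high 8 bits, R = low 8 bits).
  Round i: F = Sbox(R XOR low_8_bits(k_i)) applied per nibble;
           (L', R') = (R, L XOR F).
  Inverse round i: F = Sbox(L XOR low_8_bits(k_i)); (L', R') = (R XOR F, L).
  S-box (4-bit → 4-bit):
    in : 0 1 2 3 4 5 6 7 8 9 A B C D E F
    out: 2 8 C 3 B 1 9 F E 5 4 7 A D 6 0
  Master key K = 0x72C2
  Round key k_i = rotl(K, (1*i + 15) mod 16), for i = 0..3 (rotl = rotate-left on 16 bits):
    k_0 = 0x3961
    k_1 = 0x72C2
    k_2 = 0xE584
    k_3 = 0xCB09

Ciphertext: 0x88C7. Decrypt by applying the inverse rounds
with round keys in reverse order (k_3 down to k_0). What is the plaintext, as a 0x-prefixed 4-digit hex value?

0x5C02

s_0 = ciphertext = 0x88C7
s_1 = InvRound(s_0, k_3) = 0x2F88
s_2 = InvRound(s_1, k_2) = 0xCF2F
s_3 = InvRound(s_2, k_1) = 0x02CF
s_4 = InvRound(s_3, k_0) = 0x5C02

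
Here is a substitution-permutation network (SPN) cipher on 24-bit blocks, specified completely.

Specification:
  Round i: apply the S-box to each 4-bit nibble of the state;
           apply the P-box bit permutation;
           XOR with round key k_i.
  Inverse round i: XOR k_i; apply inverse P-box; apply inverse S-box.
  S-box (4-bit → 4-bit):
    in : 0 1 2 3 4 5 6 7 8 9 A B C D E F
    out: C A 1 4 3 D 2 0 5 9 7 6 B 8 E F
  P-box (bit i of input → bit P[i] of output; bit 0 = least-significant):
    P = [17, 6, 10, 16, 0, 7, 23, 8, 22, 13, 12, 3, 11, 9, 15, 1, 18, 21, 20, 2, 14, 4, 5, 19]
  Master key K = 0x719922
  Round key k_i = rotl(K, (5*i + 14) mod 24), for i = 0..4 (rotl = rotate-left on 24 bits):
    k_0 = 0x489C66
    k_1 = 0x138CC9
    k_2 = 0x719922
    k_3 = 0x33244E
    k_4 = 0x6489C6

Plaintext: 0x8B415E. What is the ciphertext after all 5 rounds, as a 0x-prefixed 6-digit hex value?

0xAA79DB

s_0 = plaintext = 0x8B415E
s_1 = Round(s_0, k_0) = 0xF9F30F
s_2 = Round(s_1, k_1) = 0x9C53BF
s_3 = Round(s_2, k_2) = 0xDE45E4
s_4 = Round(s_3, k_3) = 0xC93F82
s_5 = Round(s_4, k_4) = 0xAA79DB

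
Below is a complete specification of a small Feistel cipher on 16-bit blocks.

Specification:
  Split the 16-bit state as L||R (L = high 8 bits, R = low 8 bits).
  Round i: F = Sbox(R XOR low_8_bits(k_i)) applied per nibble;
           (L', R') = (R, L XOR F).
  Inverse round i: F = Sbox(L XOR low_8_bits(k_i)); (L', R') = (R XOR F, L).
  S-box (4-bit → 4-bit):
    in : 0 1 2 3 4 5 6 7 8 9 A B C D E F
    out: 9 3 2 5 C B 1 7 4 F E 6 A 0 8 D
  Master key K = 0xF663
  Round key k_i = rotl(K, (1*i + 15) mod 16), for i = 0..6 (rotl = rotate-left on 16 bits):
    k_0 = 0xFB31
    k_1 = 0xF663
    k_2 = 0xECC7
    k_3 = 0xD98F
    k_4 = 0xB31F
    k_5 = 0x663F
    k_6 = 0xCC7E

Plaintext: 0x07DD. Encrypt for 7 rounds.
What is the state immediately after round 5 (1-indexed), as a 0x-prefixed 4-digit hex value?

0x8C8A

s_0 = plaintext = 0x07DD
s_1 = Round(s_0, k_0) = 0xDD8D
s_2 = Round(s_1, k_1) = 0x8D55
s_3 = Round(s_2, k_2) = 0x557F
s_4 = Round(s_3, k_3) = 0x7F8C
s_5 = Round(s_4, k_4) = 0x8C8A
s_6 = Round(s_5, k_5) = 0x8AE7
s_7 = Round(s_6, k_6) = 0xE775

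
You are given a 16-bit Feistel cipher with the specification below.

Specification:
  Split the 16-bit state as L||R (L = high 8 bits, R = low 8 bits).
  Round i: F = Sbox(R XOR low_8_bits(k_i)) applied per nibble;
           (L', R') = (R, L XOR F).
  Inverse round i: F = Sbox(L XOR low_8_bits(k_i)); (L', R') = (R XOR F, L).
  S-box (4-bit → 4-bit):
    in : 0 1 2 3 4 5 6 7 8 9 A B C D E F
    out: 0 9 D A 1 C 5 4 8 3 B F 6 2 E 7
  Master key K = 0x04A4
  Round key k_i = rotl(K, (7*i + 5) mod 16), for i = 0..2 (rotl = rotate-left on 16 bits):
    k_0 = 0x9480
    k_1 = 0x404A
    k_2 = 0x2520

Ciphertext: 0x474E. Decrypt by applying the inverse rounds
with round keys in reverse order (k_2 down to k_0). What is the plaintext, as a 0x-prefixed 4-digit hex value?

s_0 = ciphertext = 0x474E
s_1 = InvRound(s_0, k_2) = 0x1A47
s_2 = InvRound(s_1, k_1) = 0x871A
s_3 = InvRound(s_2, k_0) = 0x1E87

0x1E87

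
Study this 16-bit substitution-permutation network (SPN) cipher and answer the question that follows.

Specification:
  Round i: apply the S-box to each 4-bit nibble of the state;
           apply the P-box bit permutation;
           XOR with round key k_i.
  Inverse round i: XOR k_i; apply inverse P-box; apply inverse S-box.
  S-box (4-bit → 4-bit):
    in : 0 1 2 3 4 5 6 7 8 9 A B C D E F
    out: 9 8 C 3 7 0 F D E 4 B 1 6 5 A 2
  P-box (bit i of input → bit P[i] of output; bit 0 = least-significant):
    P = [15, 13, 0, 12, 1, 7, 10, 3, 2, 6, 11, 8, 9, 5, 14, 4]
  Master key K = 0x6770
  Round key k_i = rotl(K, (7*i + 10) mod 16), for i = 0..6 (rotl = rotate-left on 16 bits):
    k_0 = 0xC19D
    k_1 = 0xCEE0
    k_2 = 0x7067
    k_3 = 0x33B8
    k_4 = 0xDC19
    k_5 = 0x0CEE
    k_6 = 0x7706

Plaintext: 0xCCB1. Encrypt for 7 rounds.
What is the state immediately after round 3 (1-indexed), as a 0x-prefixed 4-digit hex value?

s_0 = plaintext = 0xCCB1
s_1 = Round(s_0, k_0) = 0x99FF
s_2 = Round(s_1, k_1) = 0xA660
s_3 = Round(s_2, k_2) = 0xEF99
s_4 = Round(s_3, k_3) = 0x37C9
s_5 = Round(s_4, k_4) = 0xD3BC
s_6 = Round(s_5, k_5) = 0x6EA9
s_7 = Round(s_6, k_6) = 0x34FD

0xEF99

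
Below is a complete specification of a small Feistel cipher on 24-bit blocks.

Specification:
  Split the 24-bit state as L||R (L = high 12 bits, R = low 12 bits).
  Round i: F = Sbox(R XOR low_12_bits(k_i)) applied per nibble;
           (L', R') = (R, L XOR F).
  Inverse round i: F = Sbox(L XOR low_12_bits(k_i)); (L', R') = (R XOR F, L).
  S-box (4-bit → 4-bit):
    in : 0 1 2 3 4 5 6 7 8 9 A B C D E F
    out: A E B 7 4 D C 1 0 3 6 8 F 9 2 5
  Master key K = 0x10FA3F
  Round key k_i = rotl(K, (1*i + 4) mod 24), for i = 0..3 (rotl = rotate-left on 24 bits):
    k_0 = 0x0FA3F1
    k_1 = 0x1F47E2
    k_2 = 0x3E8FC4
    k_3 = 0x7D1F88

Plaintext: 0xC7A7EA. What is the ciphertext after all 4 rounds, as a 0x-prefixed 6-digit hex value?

s_0 = plaintext = 0xC7A7EA
s_1 = Round(s_0, k_0) = 0x7EA892
s_2 = Round(s_1, k_1) = 0x8922F0
s_3 = Round(s_2, k_2) = 0x2F01E6
s_4 = Round(s_3, k_3) = 0x1E6032

0x1E6032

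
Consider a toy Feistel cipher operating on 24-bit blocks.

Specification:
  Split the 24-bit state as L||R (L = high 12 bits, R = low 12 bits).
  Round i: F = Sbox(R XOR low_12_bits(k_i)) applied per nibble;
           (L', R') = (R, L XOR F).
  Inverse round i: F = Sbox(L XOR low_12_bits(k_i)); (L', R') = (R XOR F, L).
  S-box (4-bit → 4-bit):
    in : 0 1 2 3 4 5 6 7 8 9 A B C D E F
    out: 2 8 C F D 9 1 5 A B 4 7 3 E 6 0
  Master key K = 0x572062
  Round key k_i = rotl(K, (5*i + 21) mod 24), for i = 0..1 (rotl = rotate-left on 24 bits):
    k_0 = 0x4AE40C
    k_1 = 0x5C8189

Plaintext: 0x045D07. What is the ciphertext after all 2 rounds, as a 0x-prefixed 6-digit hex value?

s_0 = plaintext = 0x045D07
s_1 = Round(s_0, k_0) = 0xD07B62
s_2 = Round(s_1, k_1) = 0xB62960

0xB62960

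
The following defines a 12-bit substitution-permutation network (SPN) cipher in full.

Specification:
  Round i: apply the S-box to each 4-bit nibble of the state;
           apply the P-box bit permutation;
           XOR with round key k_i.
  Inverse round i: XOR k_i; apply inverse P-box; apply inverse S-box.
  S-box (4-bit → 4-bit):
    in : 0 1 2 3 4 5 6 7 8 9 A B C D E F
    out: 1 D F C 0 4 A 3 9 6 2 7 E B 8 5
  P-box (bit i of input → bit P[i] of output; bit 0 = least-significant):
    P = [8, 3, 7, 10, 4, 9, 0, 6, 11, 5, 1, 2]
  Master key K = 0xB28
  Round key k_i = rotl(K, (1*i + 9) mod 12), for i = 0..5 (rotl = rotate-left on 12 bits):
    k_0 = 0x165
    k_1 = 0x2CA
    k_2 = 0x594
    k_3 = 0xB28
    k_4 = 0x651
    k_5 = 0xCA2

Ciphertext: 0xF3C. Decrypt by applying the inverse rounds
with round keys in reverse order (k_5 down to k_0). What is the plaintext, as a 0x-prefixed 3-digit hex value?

0x5FE

s_0 = ciphertext = 0xF3C
s_1 = InvRound(s_0, k_5) = 0x37B
s_2 = InvRound(s_1, k_4) = 0x94D
s_3 = InvRound(s_2, k_3) = 0x6C4
s_4 = InvRound(s_3, k_2) = 0x4D0
s_5 = InvRound(s_4, k_1) = 0x576
s_6 = InvRound(s_5, k_0) = 0x5FE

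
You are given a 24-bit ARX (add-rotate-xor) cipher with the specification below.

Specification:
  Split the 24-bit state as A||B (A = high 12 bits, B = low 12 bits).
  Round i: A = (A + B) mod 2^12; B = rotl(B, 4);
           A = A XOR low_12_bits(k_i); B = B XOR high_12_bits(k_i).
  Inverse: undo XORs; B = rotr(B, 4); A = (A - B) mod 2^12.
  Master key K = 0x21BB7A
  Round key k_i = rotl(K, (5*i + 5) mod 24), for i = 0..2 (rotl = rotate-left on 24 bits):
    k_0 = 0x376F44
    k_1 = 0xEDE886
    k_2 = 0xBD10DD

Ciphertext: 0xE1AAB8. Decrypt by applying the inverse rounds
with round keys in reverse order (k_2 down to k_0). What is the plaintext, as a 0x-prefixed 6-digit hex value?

s_0 = ciphertext = 0xE1AAB8
s_1 = InvRound(s_0, k_2) = 0x5B1916
s_2 = InvRound(s_1, k_1) = 0x4BB87C
s_3 = InvRound(s_2, k_0) = 0x14FAB0

0x14FAB0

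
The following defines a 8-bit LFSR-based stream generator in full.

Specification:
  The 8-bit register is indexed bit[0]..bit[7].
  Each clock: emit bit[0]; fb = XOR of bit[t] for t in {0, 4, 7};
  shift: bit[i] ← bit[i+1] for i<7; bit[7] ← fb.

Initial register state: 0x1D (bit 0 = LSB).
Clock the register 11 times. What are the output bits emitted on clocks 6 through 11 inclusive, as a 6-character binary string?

000001

reg_0 = 0x1D
clock 1: out=1, reg = 0x0E
clock 2: out=0, reg = 0x07
clock 3: out=1, reg = 0x83
clock 4: out=1, reg = 0x41
clock 5: out=1, reg = 0xA0
clock 6: out=0, reg = 0xD0
clock 7: out=0, reg = 0x68
clock 8: out=0, reg = 0x34
clock 9: out=0, reg = 0x9A
clock 10: out=0, reg = 0x4D
clock 11: out=1, reg = 0xA6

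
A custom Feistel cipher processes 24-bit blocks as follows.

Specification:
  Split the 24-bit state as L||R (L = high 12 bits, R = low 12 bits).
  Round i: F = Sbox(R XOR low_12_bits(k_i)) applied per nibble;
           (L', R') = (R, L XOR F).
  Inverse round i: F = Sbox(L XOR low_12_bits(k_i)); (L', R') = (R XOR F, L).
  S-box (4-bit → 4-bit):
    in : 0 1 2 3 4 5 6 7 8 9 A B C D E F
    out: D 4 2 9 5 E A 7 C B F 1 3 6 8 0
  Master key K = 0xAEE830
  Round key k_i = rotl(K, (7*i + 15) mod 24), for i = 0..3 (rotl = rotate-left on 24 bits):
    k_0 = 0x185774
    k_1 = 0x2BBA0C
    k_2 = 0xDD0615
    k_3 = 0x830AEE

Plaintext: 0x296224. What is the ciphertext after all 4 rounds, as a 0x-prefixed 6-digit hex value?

s_0 = plaintext = 0x296224
s_1 = Round(s_0, k_0) = 0x224C7B
s_2 = Round(s_1, k_1) = 0xC7B853
s_3 = Round(s_2, k_2) = 0x853421
s_4 = Round(s_3, k_3) = 0x421063

0x421063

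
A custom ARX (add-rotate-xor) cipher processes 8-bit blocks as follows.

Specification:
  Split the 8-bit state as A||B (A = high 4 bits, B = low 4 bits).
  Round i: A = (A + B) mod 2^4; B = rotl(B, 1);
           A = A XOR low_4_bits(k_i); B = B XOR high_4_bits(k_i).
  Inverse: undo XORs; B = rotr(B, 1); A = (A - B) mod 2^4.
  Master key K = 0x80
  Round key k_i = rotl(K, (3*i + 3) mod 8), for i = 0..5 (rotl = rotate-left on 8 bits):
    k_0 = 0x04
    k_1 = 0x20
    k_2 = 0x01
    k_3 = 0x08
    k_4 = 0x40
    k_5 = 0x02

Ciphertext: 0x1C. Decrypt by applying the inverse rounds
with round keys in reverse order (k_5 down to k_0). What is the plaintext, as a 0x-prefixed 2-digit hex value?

0x99

s_0 = ciphertext = 0x1C
s_1 = InvRound(s_0, k_5) = 0xD6
s_2 = InvRound(s_1, k_4) = 0xC1
s_3 = InvRound(s_2, k_3) = 0xC8
s_4 = InvRound(s_3, k_2) = 0x94
s_5 = InvRound(s_4, k_1) = 0x63
s_6 = InvRound(s_5, k_0) = 0x99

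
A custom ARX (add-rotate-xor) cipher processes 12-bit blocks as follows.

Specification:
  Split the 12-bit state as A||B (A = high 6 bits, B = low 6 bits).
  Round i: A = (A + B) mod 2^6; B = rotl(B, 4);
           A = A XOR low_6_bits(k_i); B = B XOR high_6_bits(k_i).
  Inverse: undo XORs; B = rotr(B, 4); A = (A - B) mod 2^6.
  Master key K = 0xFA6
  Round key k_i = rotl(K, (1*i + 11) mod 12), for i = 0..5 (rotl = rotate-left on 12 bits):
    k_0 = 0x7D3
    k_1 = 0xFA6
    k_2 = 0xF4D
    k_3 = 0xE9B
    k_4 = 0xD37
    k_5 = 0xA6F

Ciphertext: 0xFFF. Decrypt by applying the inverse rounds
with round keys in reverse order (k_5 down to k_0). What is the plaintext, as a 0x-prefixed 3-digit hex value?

0x19F

s_0 = ciphertext = 0xFFF
s_1 = InvRound(s_0, k_5) = 0xDD9
s_2 = InvRound(s_1, k_4) = 0x2B6
s_3 = InvRound(s_2, k_3) = 0x870
s_4 = InvRound(s_3, k_2) = 0xE34
s_5 = InvRound(s_4, k_1) = 0xDA8
s_6 = InvRound(s_5, k_0) = 0x19F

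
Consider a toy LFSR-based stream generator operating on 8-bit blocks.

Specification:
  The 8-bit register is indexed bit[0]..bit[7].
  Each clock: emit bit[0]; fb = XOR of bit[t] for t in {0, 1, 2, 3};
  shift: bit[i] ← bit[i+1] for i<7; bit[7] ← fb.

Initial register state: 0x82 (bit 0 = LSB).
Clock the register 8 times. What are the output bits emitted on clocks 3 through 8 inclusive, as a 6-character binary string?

000001

reg_0 = 0x82
clock 1: out=0, reg = 0xC1
clock 2: out=1, reg = 0xE0
clock 3: out=0, reg = 0x70
clock 4: out=0, reg = 0x38
clock 5: out=0, reg = 0x9C
clock 6: out=0, reg = 0x4E
clock 7: out=0, reg = 0xA7
clock 8: out=1, reg = 0xD3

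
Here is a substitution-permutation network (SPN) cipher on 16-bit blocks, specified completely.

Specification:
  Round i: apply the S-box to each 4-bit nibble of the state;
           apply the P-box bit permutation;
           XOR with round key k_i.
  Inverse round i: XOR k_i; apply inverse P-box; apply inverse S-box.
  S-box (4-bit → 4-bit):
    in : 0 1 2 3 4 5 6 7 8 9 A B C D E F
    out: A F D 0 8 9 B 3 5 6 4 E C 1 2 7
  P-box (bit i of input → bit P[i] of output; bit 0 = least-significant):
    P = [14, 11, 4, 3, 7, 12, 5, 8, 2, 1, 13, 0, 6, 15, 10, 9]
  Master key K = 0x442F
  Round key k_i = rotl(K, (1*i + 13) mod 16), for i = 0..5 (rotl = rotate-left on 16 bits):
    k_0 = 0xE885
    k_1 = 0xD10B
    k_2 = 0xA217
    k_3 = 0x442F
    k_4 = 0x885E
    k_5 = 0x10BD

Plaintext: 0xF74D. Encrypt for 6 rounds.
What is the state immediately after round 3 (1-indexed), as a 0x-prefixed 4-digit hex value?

0xFBC0

s_0 = plaintext = 0xF74D
s_1 = Round(s_0, k_0) = 0x2DC3
s_2 = Round(s_1, k_1) = 0xD66F
s_3 = Round(s_2, k_2) = 0xFBC0
s_4 = Round(s_3, k_3) = 0xE944
s_5 = Round(s_4, k_4) = 0x2954
s_6 = Round(s_5, k_5) = 0x3777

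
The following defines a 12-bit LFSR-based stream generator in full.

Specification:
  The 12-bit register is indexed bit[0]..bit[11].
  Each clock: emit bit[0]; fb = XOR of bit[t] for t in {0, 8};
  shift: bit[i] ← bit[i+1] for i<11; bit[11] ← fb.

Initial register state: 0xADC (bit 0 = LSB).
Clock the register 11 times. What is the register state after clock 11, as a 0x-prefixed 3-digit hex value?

0x36D

reg_0 = 0xADC
clock 1: out=0, reg = 0x56E
clock 2: out=0, reg = 0xAB7
clock 3: out=1, reg = 0xD5B
clock 4: out=1, reg = 0x6AD
clock 5: out=1, reg = 0xB56
clock 6: out=0, reg = 0xDAB
clock 7: out=1, reg = 0x6D5
clock 8: out=1, reg = 0xB6A
clock 9: out=0, reg = 0xDB5
clock 10: out=1, reg = 0x6DA
clock 11: out=0, reg = 0x36D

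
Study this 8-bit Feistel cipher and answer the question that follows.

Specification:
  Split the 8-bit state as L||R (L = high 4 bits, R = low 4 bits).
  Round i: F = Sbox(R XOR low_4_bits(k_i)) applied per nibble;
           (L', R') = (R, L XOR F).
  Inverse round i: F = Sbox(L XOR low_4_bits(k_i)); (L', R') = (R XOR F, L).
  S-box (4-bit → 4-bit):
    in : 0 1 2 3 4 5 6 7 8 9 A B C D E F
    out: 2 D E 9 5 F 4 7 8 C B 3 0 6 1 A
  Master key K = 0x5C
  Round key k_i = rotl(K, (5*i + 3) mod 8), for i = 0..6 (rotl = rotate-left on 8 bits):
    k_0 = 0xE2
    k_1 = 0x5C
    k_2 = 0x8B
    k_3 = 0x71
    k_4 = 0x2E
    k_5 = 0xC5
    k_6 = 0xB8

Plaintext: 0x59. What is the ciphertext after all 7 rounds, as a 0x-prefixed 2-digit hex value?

0xE4

s_0 = plaintext = 0x59
s_1 = Round(s_0, k_0) = 0x96
s_2 = Round(s_1, k_1) = 0x62
s_3 = Round(s_2, k_2) = 0x2A
s_4 = Round(s_3, k_3) = 0xA1
s_5 = Round(s_4, k_4) = 0x10
s_6 = Round(s_5, k_5) = 0x0E
s_7 = Round(s_6, k_6) = 0xE4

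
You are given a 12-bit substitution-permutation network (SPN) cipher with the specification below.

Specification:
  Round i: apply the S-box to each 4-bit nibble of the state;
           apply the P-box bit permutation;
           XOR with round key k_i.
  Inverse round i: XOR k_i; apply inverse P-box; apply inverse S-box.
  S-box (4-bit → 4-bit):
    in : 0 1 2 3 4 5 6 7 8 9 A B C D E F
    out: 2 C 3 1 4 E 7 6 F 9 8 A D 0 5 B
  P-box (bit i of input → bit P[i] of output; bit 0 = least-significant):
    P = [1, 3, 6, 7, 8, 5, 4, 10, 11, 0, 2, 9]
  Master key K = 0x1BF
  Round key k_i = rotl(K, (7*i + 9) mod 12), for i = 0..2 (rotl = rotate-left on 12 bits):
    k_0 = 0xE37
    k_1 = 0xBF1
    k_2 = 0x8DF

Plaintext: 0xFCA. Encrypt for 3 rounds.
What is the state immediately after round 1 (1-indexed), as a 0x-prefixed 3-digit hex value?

s_0 = plaintext = 0xFCA
s_1 = Round(s_0, k_0) = 0x1A6
s_2 = Round(s_1, k_1) = 0xDBF
s_3 = Round(s_2, k_2) = 0xC75

0x1A6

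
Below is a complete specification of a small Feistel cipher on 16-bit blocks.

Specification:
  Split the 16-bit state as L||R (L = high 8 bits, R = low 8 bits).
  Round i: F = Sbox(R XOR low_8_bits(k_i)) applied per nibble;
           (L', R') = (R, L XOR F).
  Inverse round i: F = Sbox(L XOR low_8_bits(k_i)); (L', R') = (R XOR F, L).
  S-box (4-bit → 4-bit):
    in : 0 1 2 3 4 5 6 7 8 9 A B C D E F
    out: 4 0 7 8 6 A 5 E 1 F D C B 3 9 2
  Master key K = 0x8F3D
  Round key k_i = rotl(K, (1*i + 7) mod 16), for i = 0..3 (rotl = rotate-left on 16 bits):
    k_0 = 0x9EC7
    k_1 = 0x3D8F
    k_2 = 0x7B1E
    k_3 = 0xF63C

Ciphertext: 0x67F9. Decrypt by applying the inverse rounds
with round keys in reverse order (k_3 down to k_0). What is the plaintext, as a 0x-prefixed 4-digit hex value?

0x1D43

s_0 = ciphertext = 0x67F9
s_1 = InvRound(s_0, k_3) = 0x5567
s_2 = InvRound(s_1, k_2) = 0x0B55
s_3 = InvRound(s_2, k_1) = 0x430B
s_4 = InvRound(s_3, k_0) = 0x1D43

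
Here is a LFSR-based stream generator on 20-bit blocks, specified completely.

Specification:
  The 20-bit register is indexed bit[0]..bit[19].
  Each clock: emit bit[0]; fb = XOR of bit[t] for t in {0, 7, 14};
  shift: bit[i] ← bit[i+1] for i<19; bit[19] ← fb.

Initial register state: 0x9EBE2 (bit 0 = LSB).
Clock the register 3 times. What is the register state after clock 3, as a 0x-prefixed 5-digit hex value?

0x53D7C

reg_0 = 0x9EBE2
clock 1: out=0, reg = 0x4F5F1
clock 2: out=1, reg = 0xA7AF8
clock 3: out=0, reg = 0x53D7C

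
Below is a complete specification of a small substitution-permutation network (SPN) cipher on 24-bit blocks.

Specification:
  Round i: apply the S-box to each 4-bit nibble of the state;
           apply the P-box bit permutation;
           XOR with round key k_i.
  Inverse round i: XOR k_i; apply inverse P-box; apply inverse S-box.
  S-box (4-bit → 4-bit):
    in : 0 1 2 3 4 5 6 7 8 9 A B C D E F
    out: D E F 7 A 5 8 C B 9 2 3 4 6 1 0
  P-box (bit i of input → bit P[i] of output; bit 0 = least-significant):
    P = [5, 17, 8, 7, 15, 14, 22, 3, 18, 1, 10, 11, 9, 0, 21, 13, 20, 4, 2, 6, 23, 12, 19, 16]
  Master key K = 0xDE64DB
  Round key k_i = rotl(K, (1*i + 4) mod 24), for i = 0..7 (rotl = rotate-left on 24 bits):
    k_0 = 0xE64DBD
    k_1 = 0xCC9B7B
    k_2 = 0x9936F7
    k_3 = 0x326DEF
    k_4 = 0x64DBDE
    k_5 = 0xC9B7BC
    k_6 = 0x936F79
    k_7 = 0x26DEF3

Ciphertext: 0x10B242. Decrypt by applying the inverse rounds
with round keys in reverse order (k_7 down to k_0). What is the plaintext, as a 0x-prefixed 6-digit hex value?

0xFF6276

s_0 = ciphertext = 0x10B242
s_1 = InvRound(s_0, k_7) = 0xFB10A8
s_2 = InvRound(s_1, k_6) = 0xD427D7
s_3 = InvRound(s_2, k_5) = 0x19AB9E
s_4 = InvRound(s_3, k_4) = 0x197EDF
s_5 = InvRound(s_4, k_3) = 0x1A5FF3
s_6 = InvRound(s_5, k_2) = 0x9C66AD
s_7 = InvRound(s_6, k_1) = 0xA26137
s_8 = InvRound(s_7, k_0) = 0xFF6276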